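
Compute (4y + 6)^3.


Expand (4y + 6)^3 by repeated multiplication:
  (4y + 6)^2 = 16y^2 + 48y + 36
= 64y^3 + 288y^2 + 432y + 216


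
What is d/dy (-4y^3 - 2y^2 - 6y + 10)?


Apply the power rule term by term:
  d/dy(-4y^3) = -12y^2
  d/dy(-2y^2) = -4y
  d/dy(-6y) = -6
  d/dy(10) = 0
p'(y) = -12y^2 - 4y - 6


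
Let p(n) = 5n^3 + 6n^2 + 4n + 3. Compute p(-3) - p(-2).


p(-3) = -90
p(-2) = -21
p(-3) - p(-2) = -90 + 21 = -69


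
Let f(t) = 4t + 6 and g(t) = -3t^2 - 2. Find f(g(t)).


Substitute g(t) into f:
f(g(t)) = 4*(-3t^2 - 2) + 6
Expand and combine: -12t^2 - 2


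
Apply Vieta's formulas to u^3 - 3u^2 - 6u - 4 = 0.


Monic cubic u^3+bu^2+cu+d=0: sum=-b, pairwise sum=c, product=-d.
b=-3, c=-6, d=-4
r1+r2+r3 = 3
r1r2+r1r3+r2r3 = -6
r1r2r3 = 4


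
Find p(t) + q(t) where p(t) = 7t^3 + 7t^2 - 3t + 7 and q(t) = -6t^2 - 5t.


Align terms by degree and add:
  7t^3 + 7t^2 - 3t + 7
  -6t^2 - 5t
= 7t^3 + t^2 - 8t + 7


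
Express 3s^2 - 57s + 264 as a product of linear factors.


Roots satisfy r1 + r2 = -b/a = 19 and r1*r2 = c/a = 88.
So r1 = 11, r2 = 8.
3s^2 - 57s + 264 = 3(s - r1)(s - r2) = 3(s - 11)(s - 8)


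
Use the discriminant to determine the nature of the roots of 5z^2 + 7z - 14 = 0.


D = b^2 - 4ac = (7)^2 - 4(5)(-14) = 49 + 280 = 329
Since D > 0: two distinct irrational roots


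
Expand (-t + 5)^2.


Expand (-t + 5)^2 by repeated multiplication:
= t^2 - 10t + 25


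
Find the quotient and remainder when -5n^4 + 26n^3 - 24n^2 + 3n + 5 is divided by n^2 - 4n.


(-5n^4 + 26n^3 - 24n^2 + 3n + 5) / (n^2 - 4n)
Step 1: -5n^2 * (n^2 - 4n) = -5n^4 + 20n^3; subtract.
Step 2: 6n * (n^2 - 4n) = 6n^3 - 24n^2; subtract.
Step 3: 0 * (n^2 - 4n) = 0; subtract.
Quotient: -5n^2 + 6n, Remainder: 3n + 5


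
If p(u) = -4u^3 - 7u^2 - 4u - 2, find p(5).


Using direct substitution:
  -4 * (5)^3 = -500
  -7 * (5)^2 = -175
  -4 * (5)^1 = -20
  constant: -2
Sum = -500 - 175 - 20 - 2 = -697


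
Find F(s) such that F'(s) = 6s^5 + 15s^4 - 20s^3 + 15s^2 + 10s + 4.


Reverse power rule on each term:
  ∫ 6s^5 ds = s^6
  ∫ 15s^4 ds = 3s^5
  ∫ -20s^3 ds = -5s^4
  ∫ 15s^2 ds = 5s^3
  ∫ 10s ds = 5s^2
  ∫ 4 ds = 4s
F(s) = s^6 + 3s^5 - 5s^4 + 5s^3 + 5s^2 + 4s + C


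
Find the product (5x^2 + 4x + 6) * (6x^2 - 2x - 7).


Distribute each term of the first polynomial:
  (5x^2)(6x^2 - 2x - 7) = 30x^4 - 10x^3 - 35x^2
  (4x)(6x^2 - 2x - 7) = 24x^3 - 8x^2 - 28x
  (6)(6x^2 - 2x - 7) = 36x^2 - 12x - 42
Sum: 30x^4 + 14x^3 - 7x^2 - 40x - 42


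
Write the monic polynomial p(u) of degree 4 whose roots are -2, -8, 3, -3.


p(u) = (u + 2)(u + 8)(u - 3)(u + 3)
Expand: u^4 + 10u^3 + 7u^2 - 90u - 144


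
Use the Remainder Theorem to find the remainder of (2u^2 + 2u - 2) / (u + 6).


By the Remainder Theorem, the remainder equals p(-6):
  2*(-6)^2 = 72
  2*(-6)^1 = -12
  constant: -2
Sum: 72 - 12 - 2 = 58


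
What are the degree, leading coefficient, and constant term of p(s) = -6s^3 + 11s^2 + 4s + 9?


Highest power of s is 3, with coefficient -6. Constant term is 9.
Degree = 3, leading coefficient = -6, constant term = 9


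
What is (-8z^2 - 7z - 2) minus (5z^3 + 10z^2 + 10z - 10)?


Distribute the minus sign:
  (-8z^2 - 7z - 2)
- (5z^3 + 10z^2 + 10z - 10)
Negate second polynomial: -5z^3 - 10z^2 - 10z + 10
Add: -5z^3 - 18z^2 - 17z + 8


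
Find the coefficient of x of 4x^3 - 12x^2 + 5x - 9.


Read off the coefficient of x: 5


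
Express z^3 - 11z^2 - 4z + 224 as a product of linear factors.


Try integer roots (divisors of 224). z=7: p(7)=0.
Divide out (z - 7): quotient is z^2 - 4z - 32.
Factor the quadratic: (z + 4)(z - 8)
Result: (z - 7)(z + 4)(z - 8)


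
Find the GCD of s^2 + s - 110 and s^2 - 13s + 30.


Factor each:
  s^2 + s - 110 = (s - 10)(s + 11)
  s^2 - 13s + 30 = (s - 10)(s - 3)
Common monic factor: s - 10


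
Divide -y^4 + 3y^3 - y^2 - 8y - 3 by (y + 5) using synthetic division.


Synthetic division with c = -5. Coefficients: -1, 3, -1, -8, -3
Bring down -1.
  -1 * -5 = 5; 5 + 3 = 8
  8 * -5 = -40; -40 - 1 = -41
  -41 * -5 = 205; 205 - 8 = 197
  197 * -5 = -985; -985 - 3 = -988
Quotient: -y^3 + 8y^2 - 41y + 197, Remainder: -988


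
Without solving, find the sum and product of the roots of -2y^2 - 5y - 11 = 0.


For ay^2+by+c=0: sum = -b/a, product = c/a.
a=-2, b=-5, c=-11
Sum = -(-5)/-2 = -5/2
Product = (-11)/-2 = 11/2


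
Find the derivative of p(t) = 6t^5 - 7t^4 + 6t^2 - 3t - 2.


Apply the power rule term by term:
  d/dt(6t^5) = 30t^4
  d/dt(-7t^4) = -28t^3
  d/dt(6t^2) = 12t
  d/dt(-3t) = -3
  d/dt(-2) = 0
p'(t) = 30t^4 - 28t^3 + 12t - 3


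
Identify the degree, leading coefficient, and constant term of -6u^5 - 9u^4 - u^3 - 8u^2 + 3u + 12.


Highest power of u is 5, with coefficient -6. Constant term is 12.
Degree = 5, leading coefficient = -6, constant term = 12


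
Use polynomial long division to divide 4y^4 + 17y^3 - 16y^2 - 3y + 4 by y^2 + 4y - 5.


(4y^4 + 17y^3 - 16y^2 - 3y + 4) / (y^2 + 4y - 5)
Step 1: 4y^2 * (y^2 + 4y - 5) = 4y^4 + 16y^3 - 20y^2; subtract.
Step 2: y * (y^2 + 4y - 5) = y^3 + 4y^2 - 5y; subtract.
Step 3: 0 * (y^2 + 4y - 5) = 0; subtract.
Quotient: 4y^2 + y, Remainder: 2y + 4


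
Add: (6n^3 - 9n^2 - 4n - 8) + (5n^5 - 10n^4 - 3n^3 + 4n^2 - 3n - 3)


Align terms by degree and add:
  6n^3 - 9n^2 - 4n - 8
+ 5n^5 - 10n^4 - 3n^3 + 4n^2 - 3n - 3
= 5n^5 - 10n^4 + 3n^3 - 5n^2 - 7n - 11


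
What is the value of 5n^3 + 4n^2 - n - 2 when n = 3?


Using direct substitution:
  5 * (3)^3 = 135
  4 * (3)^2 = 36
  -1 * (3)^1 = -3
  constant: -2
Sum = 135 + 36 - 3 - 2 = 166


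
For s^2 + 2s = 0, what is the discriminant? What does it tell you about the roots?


D = b^2 - 4ac = (2)^2 - 4(1)(0) = 4 = 4
Since D > 0: two distinct rational roots


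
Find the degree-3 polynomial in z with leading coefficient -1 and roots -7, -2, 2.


p(z) = -(z + 7)(z + 2)(z - 2)
Expand: -z^3 - 7z^2 + 4z + 28


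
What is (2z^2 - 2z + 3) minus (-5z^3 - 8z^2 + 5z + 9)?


Distribute the minus sign:
  (2z^2 - 2z + 3)
- (-5z^3 - 8z^2 + 5z + 9)
Negate second polynomial: 5z^3 + 8z^2 - 5z - 9
Add: 5z^3 + 10z^2 - 7z - 6


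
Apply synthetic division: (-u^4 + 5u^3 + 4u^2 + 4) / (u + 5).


Synthetic division with c = -5. Coefficients: -1, 5, 4, 0, 4
Bring down -1.
  -1 * -5 = 5; 5 + 5 = 10
  10 * -5 = -50; -50 + 4 = -46
  -46 * -5 = 230; 230 + 0 = 230
  230 * -5 = -1150; -1150 + 4 = -1146
Quotient: -u^3 + 10u^2 - 46u + 230, Remainder: -1146


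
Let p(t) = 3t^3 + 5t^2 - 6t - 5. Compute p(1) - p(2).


p(1) = -3
p(2) = 27
p(1) - p(2) = -3 - 27 = -30


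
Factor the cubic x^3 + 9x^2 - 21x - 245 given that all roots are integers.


Try integer roots (divisors of -245). x=5: p(5)=0.
Divide out (x - 5): quotient is x^2 + 14x + 49.
Factor the quadratic: (x + 7)(x + 7)
Result: (x - 5)(x + 7)(x + 7)


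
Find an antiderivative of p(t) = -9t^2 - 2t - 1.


Reverse power rule on each term:
  ∫ -9t^2 dt = -3t^3
  ∫ -2t dt = -t^2
  ∫ -1 dt = -t
F(t) = -3t^3 - t^2 - t + C


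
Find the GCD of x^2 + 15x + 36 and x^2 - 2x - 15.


Factor each:
  x^2 + 15x + 36 = (x + 3)(x + 12)
  x^2 - 2x - 15 = (x + 3)(x - 5)
Common monic factor: x + 3


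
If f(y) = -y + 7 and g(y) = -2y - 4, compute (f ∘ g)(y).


Substitute g(y) into f:
f(g(y)) = -1*(-2y - 4) + 7
Expand and combine: 2y + 11


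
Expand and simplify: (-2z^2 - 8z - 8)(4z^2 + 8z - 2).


Distribute each term of the first polynomial:
  (-2z^2)(4z^2 + 8z - 2) = -8z^4 - 16z^3 + 4z^2
  (-8z)(4z^2 + 8z - 2) = -32z^3 - 64z^2 + 16z
  (-8)(4z^2 + 8z - 2) = -32z^2 - 64z + 16
Sum: -8z^4 - 48z^3 - 92z^2 - 48z + 16


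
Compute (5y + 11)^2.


Expand (5y + 11)^2 by repeated multiplication:
= 25y^2 + 110y + 121


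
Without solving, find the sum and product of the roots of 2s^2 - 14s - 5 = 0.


For as^2+bs+c=0: sum = -b/a, product = c/a.
a=2, b=-14, c=-5
Sum = -(-14)/2 = 7
Product = (-5)/2 = -5/2


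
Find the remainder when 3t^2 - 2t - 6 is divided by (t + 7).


By the Remainder Theorem, the remainder equals p(-7):
  3*(-7)^2 = 147
  -2*(-7)^1 = 14
  constant: -6
Sum: 147 + 14 - 6 = 155


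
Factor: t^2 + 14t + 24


Roots satisfy r1 + r2 = -b/a = -14 and r1*r2 = c/a = 24.
So r1 = -2, r2 = -12.
t^2 + 14t + 24 = (t - r1)(t - r2) = (t + 2)(t + 12)


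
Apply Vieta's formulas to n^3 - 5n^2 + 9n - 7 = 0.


Monic cubic n^3+bn^2+cn+d=0: sum=-b, pairwise sum=c, product=-d.
b=-5, c=9, d=-7
r1+r2+r3 = 5
r1r2+r1r3+r2r3 = 9
r1r2r3 = 7


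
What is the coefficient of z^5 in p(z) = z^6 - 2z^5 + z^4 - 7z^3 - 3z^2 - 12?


Read off the coefficient of z^5: -2


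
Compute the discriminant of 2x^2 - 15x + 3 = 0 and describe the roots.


D = b^2 - 4ac = (-15)^2 - 4(2)(3) = 225 - 24 = 201
Since D > 0: two distinct irrational roots


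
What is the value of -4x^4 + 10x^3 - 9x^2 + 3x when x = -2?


Using direct substitution:
  -4 * (-2)^4 = -64
  10 * (-2)^3 = -80
  -9 * (-2)^2 = -36
  3 * (-2)^1 = -6
  constant: 0
Sum = -64 - 80 - 36 - 6 + 0 = -186


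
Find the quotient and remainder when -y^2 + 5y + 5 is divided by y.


(-y^2 + 5y + 5) / (y)
Step 1: -y * (y) = -y^2; subtract.
Step 2: 5 * (y) = 5y; subtract.
Quotient: -y + 5, Remainder: 5


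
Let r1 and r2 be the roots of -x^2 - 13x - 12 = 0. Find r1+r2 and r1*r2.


For ax^2+bx+c=0: sum = -b/a, product = c/a.
a=-1, b=-13, c=-12
Sum = -(-13)/-1 = -13
Product = (-12)/-1 = 12


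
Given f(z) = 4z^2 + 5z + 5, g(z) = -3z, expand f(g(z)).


Substitute g(z) into f:
f(g(z)) = 4*(-3z)^2 + 5*(-3z) + 5
(-3z)^2 = 9z^2
Expand and combine: 36z^2 - 15z + 5


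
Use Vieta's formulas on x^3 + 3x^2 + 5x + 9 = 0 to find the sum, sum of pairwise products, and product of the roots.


Monic cubic x^3+bx^2+cx+d=0: sum=-b, pairwise sum=c, product=-d.
b=3, c=5, d=9
r1+r2+r3 = -3
r1r2+r1r3+r2r3 = 5
r1r2r3 = -9


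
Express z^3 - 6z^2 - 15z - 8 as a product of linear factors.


Try integer roots (divisors of -8). z=8: p(8)=0.
Divide out (z - 8): quotient is z^2 + 2z + 1.
Factor the quadratic: (z + 1)(z + 1)
Result: (z - 8)(z + 1)(z + 1)


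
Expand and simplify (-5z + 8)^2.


Expand (-5z + 8)^2 by repeated multiplication:
= 25z^2 - 80z + 64


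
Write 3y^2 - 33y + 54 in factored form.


Roots satisfy r1 + r2 = -b/a = 11 and r1*r2 = c/a = 18.
So r1 = 2, r2 = 9.
3y^2 - 33y + 54 = 3(y - r1)(y - r2) = 3(y - 2)(y - 9)


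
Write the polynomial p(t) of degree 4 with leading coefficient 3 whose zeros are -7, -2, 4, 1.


p(t) = 3(t + 7)(t + 2)(t - 4)(t - 1)
Expand: 3t^4 + 12t^3 - 81t^2 - 102t + 168


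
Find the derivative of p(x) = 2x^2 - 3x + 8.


Apply the power rule term by term:
  d/dx(2x^2) = 4x
  d/dx(-3x) = -3
  d/dx(8) = 0
p'(x) = 4x - 3


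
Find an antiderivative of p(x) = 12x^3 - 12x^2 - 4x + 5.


Reverse power rule on each term:
  ∫ 12x^3 dx = 3x^4
  ∫ -12x^2 dx = -4x^3
  ∫ -4x dx = -2x^2
  ∫ 5 dx = 5x
F(x) = 3x^4 - 4x^3 - 2x^2 + 5x + C


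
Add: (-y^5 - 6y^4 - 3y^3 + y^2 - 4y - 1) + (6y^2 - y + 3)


Align terms by degree and add:
  -y^5 - 6y^4 - 3y^3 + y^2 - 4y - 1
+ 6y^2 - y + 3
= -y^5 - 6y^4 - 3y^3 + 7y^2 - 5y + 2


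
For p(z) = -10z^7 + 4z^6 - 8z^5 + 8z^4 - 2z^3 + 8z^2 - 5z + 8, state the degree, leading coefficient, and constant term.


Highest power of z is 7, with coefficient -10. Constant term is 8.
Degree = 7, leading coefficient = -10, constant term = 8


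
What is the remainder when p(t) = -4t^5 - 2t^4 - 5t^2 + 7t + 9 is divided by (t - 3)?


By the Remainder Theorem, the remainder equals p(3):
  -4*(3)^5 = -972
  -2*(3)^4 = -162
  0*(3)^3 = 0
  -5*(3)^2 = -45
  7*(3)^1 = 21
  constant: 9
Sum: -972 - 162 + 0 - 45 + 21 + 9 = -1149


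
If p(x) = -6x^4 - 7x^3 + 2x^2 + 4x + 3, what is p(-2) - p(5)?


p(-2) = -37
p(5) = -4552
p(-2) - p(5) = -37 + 4552 = 4515


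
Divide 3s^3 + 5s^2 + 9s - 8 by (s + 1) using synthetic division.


Synthetic division with c = -1. Coefficients: 3, 5, 9, -8
Bring down 3.
  3 * -1 = -3; -3 + 5 = 2
  2 * -1 = -2; -2 + 9 = 7
  7 * -1 = -7; -7 - 8 = -15
Quotient: 3s^2 + 2s + 7, Remainder: -15


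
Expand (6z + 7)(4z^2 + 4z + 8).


Distribute each term of the first polynomial:
  (6z)(4z^2 + 4z + 8) = 24z^3 + 24z^2 + 48z
  (7)(4z^2 + 4z + 8) = 28z^2 + 28z + 56
Sum: 24z^3 + 52z^2 + 76z + 56


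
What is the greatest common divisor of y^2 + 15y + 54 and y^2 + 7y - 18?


Factor each:
  y^2 + 15y + 54 = (y + 9)(y + 6)
  y^2 + 7y - 18 = (y + 9)(y - 2)
Common monic factor: y + 9


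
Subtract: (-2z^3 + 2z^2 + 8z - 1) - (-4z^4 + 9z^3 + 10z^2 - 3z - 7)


Distribute the minus sign:
  (-2z^3 + 2z^2 + 8z - 1)
- (-4z^4 + 9z^3 + 10z^2 - 3z - 7)
Negate second polynomial: 4z^4 - 9z^3 - 10z^2 + 3z + 7
Add: 4z^4 - 11z^3 - 8z^2 + 11z + 6


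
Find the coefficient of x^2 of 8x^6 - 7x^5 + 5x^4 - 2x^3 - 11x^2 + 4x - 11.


Read off the coefficient of x^2: -11


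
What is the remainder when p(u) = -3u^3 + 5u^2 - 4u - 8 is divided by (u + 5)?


By the Remainder Theorem, the remainder equals p(-5):
  -3*(-5)^3 = 375
  5*(-5)^2 = 125
  -4*(-5)^1 = 20
  constant: -8
Sum: 375 + 125 + 20 - 8 = 512


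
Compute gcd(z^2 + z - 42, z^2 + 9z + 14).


Factor each:
  z^2 + z - 42 = (z + 7)(z - 6)
  z^2 + 9z + 14 = (z + 7)(z + 2)
Common monic factor: z + 7


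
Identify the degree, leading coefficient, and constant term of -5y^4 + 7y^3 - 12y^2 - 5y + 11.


Highest power of y is 4, with coefficient -5. Constant term is 11.
Degree = 4, leading coefficient = -5, constant term = 11


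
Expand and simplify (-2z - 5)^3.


Expand (-2z - 5)^3 by repeated multiplication:
  (-2z - 5)^2 = 4z^2 + 20z + 25
= -8z^3 - 60z^2 - 150z - 125


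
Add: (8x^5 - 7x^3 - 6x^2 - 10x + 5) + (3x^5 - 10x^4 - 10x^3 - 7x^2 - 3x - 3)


Align terms by degree and add:
  8x^5 - 7x^3 - 6x^2 - 10x + 5
+ 3x^5 - 10x^4 - 10x^3 - 7x^2 - 3x - 3
= 11x^5 - 10x^4 - 17x^3 - 13x^2 - 13x + 2


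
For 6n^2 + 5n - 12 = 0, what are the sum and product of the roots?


For an^2+bn+c=0: sum = -b/a, product = c/a.
a=6, b=5, c=-12
Sum = -(5)/6 = -5/6
Product = (-12)/6 = -2


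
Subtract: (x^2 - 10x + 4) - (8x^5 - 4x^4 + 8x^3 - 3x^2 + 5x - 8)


Distribute the minus sign:
  (x^2 - 10x + 4)
- (8x^5 - 4x^4 + 8x^3 - 3x^2 + 5x - 8)
Negate second polynomial: -8x^5 + 4x^4 - 8x^3 + 3x^2 - 5x + 8
Add: -8x^5 + 4x^4 - 8x^3 + 4x^2 - 15x + 12


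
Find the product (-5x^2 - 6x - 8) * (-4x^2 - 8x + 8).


Distribute each term of the first polynomial:
  (-5x^2)(-4x^2 - 8x + 8) = 20x^4 + 40x^3 - 40x^2
  (-6x)(-4x^2 - 8x + 8) = 24x^3 + 48x^2 - 48x
  (-8)(-4x^2 - 8x + 8) = 32x^2 + 64x - 64
Sum: 20x^4 + 64x^3 + 40x^2 + 16x - 64


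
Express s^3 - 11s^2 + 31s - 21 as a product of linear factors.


Try integer roots (divisors of -21). s=3: p(3)=0.
Divide out (s - 3): quotient is s^2 - 8s + 7.
Factor the quadratic: (s - 7)(s - 1)
Result: (s - 3)(s - 7)(s - 1)


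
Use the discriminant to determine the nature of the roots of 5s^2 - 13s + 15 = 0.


D = b^2 - 4ac = (-13)^2 - 4(5)(15) = 169 - 300 = -131
Since D < 0: two complex conjugate roots (no real roots)


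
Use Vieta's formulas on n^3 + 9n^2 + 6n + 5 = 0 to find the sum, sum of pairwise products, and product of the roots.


Monic cubic n^3+bn^2+cn+d=0: sum=-b, pairwise sum=c, product=-d.
b=9, c=6, d=5
r1+r2+r3 = -9
r1r2+r1r3+r2r3 = 6
r1r2r3 = -5


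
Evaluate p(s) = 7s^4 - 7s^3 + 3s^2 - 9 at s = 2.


Using direct substitution:
  7 * (2)^4 = 112
  -7 * (2)^3 = -56
  3 * (2)^2 = 12
  0 * (2)^1 = 0
  constant: -9
Sum = 112 - 56 + 12 + 0 - 9 = 59


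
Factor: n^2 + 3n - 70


Roots satisfy r1 + r2 = -b/a = -3 and r1*r2 = c/a = -70.
So r1 = 7, r2 = -10.
n^2 + 3n - 70 = (n - r1)(n - r2) = (n - 7)(n + 10)


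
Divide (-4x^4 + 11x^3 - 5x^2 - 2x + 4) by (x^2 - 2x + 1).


(-4x^4 + 11x^3 - 5x^2 - 2x + 4) / (x^2 - 2x + 1)
Step 1: -4x^2 * (x^2 - 2x + 1) = -4x^4 + 8x^3 - 4x^2; subtract.
Step 2: 3x * (x^2 - 2x + 1) = 3x^3 - 6x^2 + 3x; subtract.
Step 3: 5 * (x^2 - 2x + 1) = 5x^2 - 10x + 5; subtract.
Quotient: -4x^2 + 3x + 5, Remainder: 5x - 1


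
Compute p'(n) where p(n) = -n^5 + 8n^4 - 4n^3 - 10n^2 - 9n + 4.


Apply the power rule term by term:
  d/dn(-n^5) = -5n^4
  d/dn(8n^4) = 32n^3
  d/dn(-4n^3) = -12n^2
  d/dn(-10n^2) = -20n
  d/dn(-9n) = -9
  d/dn(4) = 0
p'(n) = -5n^4 + 32n^3 - 12n^2 - 20n - 9


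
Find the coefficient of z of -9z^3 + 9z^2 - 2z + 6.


Read off the coefficient of z: -2


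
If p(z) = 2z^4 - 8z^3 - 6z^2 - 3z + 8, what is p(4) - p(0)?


p(4) = -100
p(0) = 8
p(4) - p(0) = -100 - 8 = -108


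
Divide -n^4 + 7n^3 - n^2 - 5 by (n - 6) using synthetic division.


Synthetic division with c = 6. Coefficients: -1, 7, -1, 0, -5
Bring down -1.
  -1 * 6 = -6; -6 + 7 = 1
  1 * 6 = 6; 6 - 1 = 5
  5 * 6 = 30; 30 + 0 = 30
  30 * 6 = 180; 180 - 5 = 175
Quotient: -n^3 + n^2 + 5n + 30, Remainder: 175


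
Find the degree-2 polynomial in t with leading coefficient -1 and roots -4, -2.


p(t) = -(t + 4)(t + 2)
Expand: -t^2 - 6t - 8


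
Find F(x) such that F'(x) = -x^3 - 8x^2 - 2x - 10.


Reverse power rule on each term:
  ∫ -x^3 dx = -(1/4)x^4
  ∫ -8x^2 dx = -(8/3)x^3
  ∫ -2x dx = -x^2
  ∫ -10 dx = -10x
F(x) = -(1/4)x^4 - (8/3)x^3 - x^2 - 10x + C


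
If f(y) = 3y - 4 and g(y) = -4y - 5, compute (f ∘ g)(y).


Substitute g(y) into f:
f(g(y)) = 3*(-4y - 5) + (-4)
Expand and combine: -12y - 19


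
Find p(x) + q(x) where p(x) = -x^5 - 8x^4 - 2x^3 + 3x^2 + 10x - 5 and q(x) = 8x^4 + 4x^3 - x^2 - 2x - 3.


Align terms by degree and add:
  -x^5 - 8x^4 - 2x^3 + 3x^2 + 10x - 5
+ 8x^4 + 4x^3 - x^2 - 2x - 3
= -x^5 + 2x^3 + 2x^2 + 8x - 8


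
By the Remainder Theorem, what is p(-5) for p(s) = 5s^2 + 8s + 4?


By the Remainder Theorem, the remainder equals p(-5):
  5*(-5)^2 = 125
  8*(-5)^1 = -40
  constant: 4
Sum: 125 - 40 + 4 = 89


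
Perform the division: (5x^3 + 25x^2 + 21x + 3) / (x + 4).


(5x^3 + 25x^2 + 21x + 3) / (x + 4)
Step 1: 5x^2 * (x + 4) = 5x^3 + 20x^2; subtract.
Step 2: 5x * (x + 4) = 5x^2 + 20x; subtract.
Step 3: 1 * (x + 4) = x + 4; subtract.
Quotient: 5x^2 + 5x + 1, Remainder: -1


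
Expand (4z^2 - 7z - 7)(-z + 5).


Distribute each term of the first polynomial:
  (4z^2)(-z + 5) = -4z^3 + 20z^2
  (-7z)(-z + 5) = 7z^2 - 35z
  (-7)(-z + 5) = 7z - 35
Sum: -4z^3 + 27z^2 - 28z - 35


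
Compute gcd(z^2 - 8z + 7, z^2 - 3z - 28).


Factor each:
  z^2 - 8z + 7 = (z - 7)(z - 1)
  z^2 - 3z - 28 = (z - 7)(z + 4)
Common monic factor: z - 7


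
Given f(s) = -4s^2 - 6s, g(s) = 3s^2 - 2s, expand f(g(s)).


Substitute g(s) into f:
f(g(s)) = -4*(3s^2 - 2s)^2 + (-6)*(3s^2 - 2s)
(3s^2 - 2s)^2 = 9s^4 - 12s^3 + 4s^2
Expand and combine: -36s^4 + 48s^3 - 34s^2 + 12s


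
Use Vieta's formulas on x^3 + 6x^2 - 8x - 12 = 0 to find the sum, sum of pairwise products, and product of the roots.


Monic cubic x^3+bx^2+cx+d=0: sum=-b, pairwise sum=c, product=-d.
b=6, c=-8, d=-12
r1+r2+r3 = -6
r1r2+r1r3+r2r3 = -8
r1r2r3 = 12


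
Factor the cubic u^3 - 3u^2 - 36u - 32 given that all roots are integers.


Try integer roots (divisors of -32). u=-1: p(-1)=0.
Divide out (u + 1): quotient is u^2 - 4u - 32.
Factor the quadratic: (u - 8)(u + 4)
Result: (u + 1)(u - 8)(u + 4)


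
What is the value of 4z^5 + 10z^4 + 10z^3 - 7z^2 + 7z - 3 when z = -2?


Using direct substitution:
  4 * (-2)^5 = -128
  10 * (-2)^4 = 160
  10 * (-2)^3 = -80
  -7 * (-2)^2 = -28
  7 * (-2)^1 = -14
  constant: -3
Sum = -128 + 160 - 80 - 28 - 14 - 3 = -93


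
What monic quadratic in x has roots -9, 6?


p(x) = (x + 9)(x - 6)
Expand: x^2 + 3x - 54


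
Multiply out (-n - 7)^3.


Expand (-n - 7)^3 by repeated multiplication:
  (-n - 7)^2 = n^2 + 14n + 49
= -n^3 - 21n^2 - 147n - 343


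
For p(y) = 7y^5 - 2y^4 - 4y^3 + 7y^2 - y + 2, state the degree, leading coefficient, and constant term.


Highest power of y is 5, with coefficient 7. Constant term is 2.
Degree = 5, leading coefficient = 7, constant term = 2


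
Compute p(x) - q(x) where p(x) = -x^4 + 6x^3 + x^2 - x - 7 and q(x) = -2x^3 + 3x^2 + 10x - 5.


Distribute the minus sign:
  (-x^4 + 6x^3 + x^2 - x - 7)
- (-2x^3 + 3x^2 + 10x - 5)
Negate second polynomial: 2x^3 - 3x^2 - 10x + 5
Add: -x^4 + 8x^3 - 2x^2 - 11x - 2


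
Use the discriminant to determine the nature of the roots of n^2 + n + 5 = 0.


D = b^2 - 4ac = (1)^2 - 4(1)(5) = 1 - 20 = -19
Since D < 0: two complex conjugate roots (no real roots)


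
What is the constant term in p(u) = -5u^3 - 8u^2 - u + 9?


Read off the constant term: 9


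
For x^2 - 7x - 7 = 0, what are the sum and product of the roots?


For ax^2+bx+c=0: sum = -b/a, product = c/a.
a=1, b=-7, c=-7
Sum = -(-7)/1 = 7
Product = (-7)/1 = -7


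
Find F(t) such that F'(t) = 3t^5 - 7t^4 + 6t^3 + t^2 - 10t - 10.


Reverse power rule on each term:
  ∫ 3t^5 dt = (1/2)t^6
  ∫ -7t^4 dt = -(7/5)t^5
  ∫ 6t^3 dt = (3/2)t^4
  ∫ t^2 dt = (1/3)t^3
  ∫ -10t dt = -5t^2
  ∫ -10 dt = -10t
F(t) = (1/2)t^6 - (7/5)t^5 + (3/2)t^4 + (1/3)t^3 - 5t^2 - 10t + C


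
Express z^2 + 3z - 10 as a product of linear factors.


Roots satisfy r1 + r2 = -b/a = -3 and r1*r2 = c/a = -10.
So r1 = -5, r2 = 2.
z^2 + 3z - 10 = (z - r1)(z - r2) = (z + 5)(z - 2)


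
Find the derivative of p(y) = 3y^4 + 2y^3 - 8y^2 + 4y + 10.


Apply the power rule term by term:
  d/dy(3y^4) = 12y^3
  d/dy(2y^3) = 6y^2
  d/dy(-8y^2) = -16y
  d/dy(4y) = 4
  d/dy(10) = 0
p'(y) = 12y^3 + 6y^2 - 16y + 4


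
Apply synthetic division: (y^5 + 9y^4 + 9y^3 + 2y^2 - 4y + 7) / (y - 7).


Synthetic division with c = 7. Coefficients: 1, 9, 9, 2, -4, 7
Bring down 1.
  1 * 7 = 7; 7 + 9 = 16
  16 * 7 = 112; 112 + 9 = 121
  121 * 7 = 847; 847 + 2 = 849
  849 * 7 = 5943; 5943 - 4 = 5939
  5939 * 7 = 41573; 41573 + 7 = 41580
Quotient: y^4 + 16y^3 + 121y^2 + 849y + 5939, Remainder: 41580


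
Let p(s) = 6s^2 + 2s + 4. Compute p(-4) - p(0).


p(-4) = 92
p(0) = 4
p(-4) - p(0) = 92 - 4 = 88


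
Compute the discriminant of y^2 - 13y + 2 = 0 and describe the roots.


D = b^2 - 4ac = (-13)^2 - 4(1)(2) = 169 - 8 = 161
Since D > 0: two distinct irrational roots


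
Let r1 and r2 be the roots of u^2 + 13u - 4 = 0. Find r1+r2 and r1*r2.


For au^2+bu+c=0: sum = -b/a, product = c/a.
a=1, b=13, c=-4
Sum = -(13)/1 = -13
Product = (-4)/1 = -4


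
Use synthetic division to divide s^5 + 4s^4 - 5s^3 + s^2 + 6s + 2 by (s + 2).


Synthetic division with c = -2. Coefficients: 1, 4, -5, 1, 6, 2
Bring down 1.
  1 * -2 = -2; -2 + 4 = 2
  2 * -2 = -4; -4 - 5 = -9
  -9 * -2 = 18; 18 + 1 = 19
  19 * -2 = -38; -38 + 6 = -32
  -32 * -2 = 64; 64 + 2 = 66
Quotient: s^4 + 2s^3 - 9s^2 + 19s - 32, Remainder: 66


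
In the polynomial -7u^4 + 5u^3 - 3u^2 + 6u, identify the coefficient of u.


Read off the coefficient of u: 6


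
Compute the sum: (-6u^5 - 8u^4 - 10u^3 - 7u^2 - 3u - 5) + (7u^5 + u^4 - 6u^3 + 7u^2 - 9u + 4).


Align terms by degree and add:
  -6u^5 - 8u^4 - 10u^3 - 7u^2 - 3u - 5
+ 7u^5 + u^4 - 6u^3 + 7u^2 - 9u + 4
= u^5 - 7u^4 - 16u^3 - 12u - 1


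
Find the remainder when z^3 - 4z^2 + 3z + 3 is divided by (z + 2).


By the Remainder Theorem, the remainder equals p(-2):
  1*(-2)^3 = -8
  -4*(-2)^2 = -16
  3*(-2)^1 = -6
  constant: 3
Sum: -8 - 16 - 6 + 3 = -27


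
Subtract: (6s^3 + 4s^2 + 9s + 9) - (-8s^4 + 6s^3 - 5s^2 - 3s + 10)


Distribute the minus sign:
  (6s^3 + 4s^2 + 9s + 9)
- (-8s^4 + 6s^3 - 5s^2 - 3s + 10)
Negate second polynomial: 8s^4 - 6s^3 + 5s^2 + 3s - 10
Add: 8s^4 + 9s^2 + 12s - 1


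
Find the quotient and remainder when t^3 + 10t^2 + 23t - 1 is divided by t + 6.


(t^3 + 10t^2 + 23t - 1) / (t + 6)
Step 1: t^2 * (t + 6) = t^3 + 6t^2; subtract.
Step 2: 4t * (t + 6) = 4t^2 + 24t; subtract.
Step 3: -1 * (t + 6) = -t - 6; subtract.
Quotient: t^2 + 4t - 1, Remainder: 5


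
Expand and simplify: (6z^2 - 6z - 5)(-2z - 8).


Distribute each term of the first polynomial:
  (6z^2)(-2z - 8) = -12z^3 - 48z^2
  (-6z)(-2z - 8) = 12z^2 + 48z
  (-5)(-2z - 8) = 10z + 40
Sum: -12z^3 - 36z^2 + 58z + 40


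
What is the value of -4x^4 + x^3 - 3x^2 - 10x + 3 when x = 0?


Using direct substitution:
  -4 * (0)^4 = 0
  1 * (0)^3 = 0
  -3 * (0)^2 = 0
  -10 * (0)^1 = 0
  constant: 3
Sum = 0 + 0 + 0 + 0 + 3 = 3


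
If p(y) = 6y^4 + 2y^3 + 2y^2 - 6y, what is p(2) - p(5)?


p(2) = 108
p(5) = 4020
p(2) - p(5) = 108 - 4020 = -3912


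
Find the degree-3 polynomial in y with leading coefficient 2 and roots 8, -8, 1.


p(y) = 2(y - 8)(y + 8)(y - 1)
Expand: 2y^3 - 2y^2 - 128y + 128


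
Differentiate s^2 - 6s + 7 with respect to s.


Apply the power rule term by term:
  d/ds(s^2) = 2s
  d/ds(-6s) = -6
  d/ds(7) = 0
p'(s) = 2s - 6


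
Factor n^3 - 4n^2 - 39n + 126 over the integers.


Try integer roots (divisors of 126). n=3: p(3)=0.
Divide out (n - 3): quotient is n^2 - n - 42.
Factor the quadratic: (n + 6)(n - 7)
Result: (n - 3)(n + 6)(n - 7)


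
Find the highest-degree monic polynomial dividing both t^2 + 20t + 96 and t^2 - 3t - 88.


Factor each:
  t^2 + 20t + 96 = (t + 8)(t + 12)
  t^2 - 3t - 88 = (t + 8)(t - 11)
Common monic factor: t + 8


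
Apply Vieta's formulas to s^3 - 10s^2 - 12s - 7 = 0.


Monic cubic s^3+bs^2+cs+d=0: sum=-b, pairwise sum=c, product=-d.
b=-10, c=-12, d=-7
r1+r2+r3 = 10
r1r2+r1r3+r2r3 = -12
r1r2r3 = 7


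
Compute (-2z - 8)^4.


Expand (-2z - 8)^4 by repeated multiplication:
  (-2z - 8)^2 = 4z^2 + 32z + 64
  (-2z - 8)^3 = -8z^3 - 96z^2 - 384z - 512
= 16z^4 + 256z^3 + 1536z^2 + 4096z + 4096


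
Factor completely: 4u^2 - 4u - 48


Roots satisfy r1 + r2 = -b/a = 1 and r1*r2 = c/a = -12.
So r1 = -3, r2 = 4.
4u^2 - 4u - 48 = 4(u - r1)(u - r2) = 4(u + 3)(u - 4)


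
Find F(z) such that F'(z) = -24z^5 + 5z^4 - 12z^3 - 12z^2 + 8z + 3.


Reverse power rule on each term:
  ∫ -24z^5 dz = -4z^6
  ∫ 5z^4 dz = z^5
  ∫ -12z^3 dz = -3z^4
  ∫ -12z^2 dz = -4z^3
  ∫ 8z dz = 4z^2
  ∫ 3 dz = 3z
F(z) = -4z^6 + z^5 - 3z^4 - 4z^3 + 4z^2 + 3z + C


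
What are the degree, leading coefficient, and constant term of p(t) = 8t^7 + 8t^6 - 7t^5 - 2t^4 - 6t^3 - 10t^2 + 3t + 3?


Highest power of t is 7, with coefficient 8. Constant term is 3.
Degree = 7, leading coefficient = 8, constant term = 3


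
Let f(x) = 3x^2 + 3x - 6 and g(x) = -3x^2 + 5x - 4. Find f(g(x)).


Substitute g(x) into f:
f(g(x)) = 3*(-3x^2 + 5x - 4)^2 + 3*(-3x^2 + 5x - 4) + (-6)
(-3x^2 + 5x - 4)^2 = 9x^4 - 30x^3 + 49x^2 - 40x + 16
Expand and combine: 27x^4 - 90x^3 + 138x^2 - 105x + 30


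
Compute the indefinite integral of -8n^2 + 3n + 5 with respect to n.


Reverse power rule on each term:
  ∫ -8n^2 dn = -(8/3)n^3
  ∫ 3n dn = (3/2)n^2
  ∫ 5 dn = 5n
F(n) = -(8/3)n^3 + (3/2)n^2 + 5n + C


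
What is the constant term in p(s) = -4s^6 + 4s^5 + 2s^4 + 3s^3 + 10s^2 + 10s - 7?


Read off the constant term: -7


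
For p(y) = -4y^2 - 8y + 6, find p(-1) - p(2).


p(-1) = 10
p(2) = -26
p(-1) - p(2) = 10 + 26 = 36


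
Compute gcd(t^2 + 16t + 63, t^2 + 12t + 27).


Factor each:
  t^2 + 16t + 63 = (t + 9)(t + 7)
  t^2 + 12t + 27 = (t + 9)(t + 3)
Common monic factor: t + 9


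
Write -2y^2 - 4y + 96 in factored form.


Roots satisfy r1 + r2 = -b/a = -2 and r1*r2 = c/a = -48.
So r1 = 6, r2 = -8.
-2y^2 - 4y + 96 = -2(y - r1)(y - r2) = -2(y - 6)(y + 8)


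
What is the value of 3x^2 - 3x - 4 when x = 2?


Using direct substitution:
  3 * (2)^2 = 12
  -3 * (2)^1 = -6
  constant: -4
Sum = 12 - 6 - 4 = 2


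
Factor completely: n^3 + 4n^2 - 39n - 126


Try integer roots (divisors of -126). n=-7: p(-7)=0.
Divide out (n + 7): quotient is n^2 - 3n - 18.
Factor the quadratic: (n + 3)(n - 6)
Result: (n + 7)(n + 3)(n - 6)


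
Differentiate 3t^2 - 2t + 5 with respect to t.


Apply the power rule term by term:
  d/dt(3t^2) = 6t
  d/dt(-2t) = -2
  d/dt(5) = 0
p'(t) = 6t - 2


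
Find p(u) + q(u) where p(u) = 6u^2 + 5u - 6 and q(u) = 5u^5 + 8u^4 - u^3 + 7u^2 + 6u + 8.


Align terms by degree and add:
  6u^2 + 5u - 6
+ 5u^5 + 8u^4 - u^3 + 7u^2 + 6u + 8
= 5u^5 + 8u^4 - u^3 + 13u^2 + 11u + 2


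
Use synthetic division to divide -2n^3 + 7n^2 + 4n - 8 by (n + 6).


Synthetic division with c = -6. Coefficients: -2, 7, 4, -8
Bring down -2.
  -2 * -6 = 12; 12 + 7 = 19
  19 * -6 = -114; -114 + 4 = -110
  -110 * -6 = 660; 660 - 8 = 652
Quotient: -2n^2 + 19n - 110, Remainder: 652


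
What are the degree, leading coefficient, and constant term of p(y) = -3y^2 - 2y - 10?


Highest power of y is 2, with coefficient -3. Constant term is -10.
Degree = 2, leading coefficient = -3, constant term = -10


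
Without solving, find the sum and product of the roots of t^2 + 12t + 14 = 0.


For at^2+bt+c=0: sum = -b/a, product = c/a.
a=1, b=12, c=14
Sum = -(12)/1 = -12
Product = (14)/1 = 14


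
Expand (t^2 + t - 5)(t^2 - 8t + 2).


Distribute each term of the first polynomial:
  (t^2)(t^2 - 8t + 2) = t^4 - 8t^3 + 2t^2
  (t)(t^2 - 8t + 2) = t^3 - 8t^2 + 2t
  (-5)(t^2 - 8t + 2) = -5t^2 + 40t - 10
Sum: t^4 - 7t^3 - 11t^2 + 42t - 10


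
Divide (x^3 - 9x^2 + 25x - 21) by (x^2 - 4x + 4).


(x^3 - 9x^2 + 25x - 21) / (x^2 - 4x + 4)
Step 1: x * (x^2 - 4x + 4) = x^3 - 4x^2 + 4x; subtract.
Step 2: -5 * (x^2 - 4x + 4) = -5x^2 + 20x - 20; subtract.
Quotient: x - 5, Remainder: x - 1


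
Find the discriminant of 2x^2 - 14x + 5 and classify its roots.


D = b^2 - 4ac = (-14)^2 - 4(2)(5) = 196 - 40 = 156
Since D > 0: two distinct irrational roots


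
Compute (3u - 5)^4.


Expand (3u - 5)^4 by repeated multiplication:
  (3u - 5)^2 = 9u^2 - 30u + 25
  (3u - 5)^3 = 27u^3 - 135u^2 + 225u - 125
= 81u^4 - 540u^3 + 1350u^2 - 1500u + 625


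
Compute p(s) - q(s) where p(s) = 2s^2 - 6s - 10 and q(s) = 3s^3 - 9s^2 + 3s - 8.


Distribute the minus sign:
  (2s^2 - 6s - 10)
- (3s^3 - 9s^2 + 3s - 8)
Negate second polynomial: -3s^3 + 9s^2 - 3s + 8
Add: -3s^3 + 11s^2 - 9s - 2


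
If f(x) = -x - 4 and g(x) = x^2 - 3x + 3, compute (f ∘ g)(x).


Substitute g(x) into f:
f(g(x)) = -1*(x^2 - 3x + 3) + (-4)
Expand and combine: -x^2 + 3x - 7


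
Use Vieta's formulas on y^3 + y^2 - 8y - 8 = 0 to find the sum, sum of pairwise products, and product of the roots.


Monic cubic y^3+by^2+cy+d=0: sum=-b, pairwise sum=c, product=-d.
b=1, c=-8, d=-8
r1+r2+r3 = -1
r1r2+r1r3+r2r3 = -8
r1r2r3 = 8


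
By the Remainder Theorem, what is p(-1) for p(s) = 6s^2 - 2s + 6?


By the Remainder Theorem, the remainder equals p(-1):
  6*(-1)^2 = 6
  -2*(-1)^1 = 2
  constant: 6
Sum: 6 + 2 + 6 = 14


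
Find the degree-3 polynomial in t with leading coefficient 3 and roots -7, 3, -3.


p(t) = 3(t + 7)(t - 3)(t + 3)
Expand: 3t^3 + 21t^2 - 27t - 189


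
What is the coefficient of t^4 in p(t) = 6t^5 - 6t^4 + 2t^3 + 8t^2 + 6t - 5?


Read off the coefficient of t^4: -6


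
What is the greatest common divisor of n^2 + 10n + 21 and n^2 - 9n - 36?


Factor each:
  n^2 + 10n + 21 = (n + 3)(n + 7)
  n^2 - 9n - 36 = (n + 3)(n - 12)
Common monic factor: n + 3


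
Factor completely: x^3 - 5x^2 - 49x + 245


Try integer roots (divisors of 245). x=7: p(7)=0.
Divide out (x - 7): quotient is x^2 + 2x - 35.
Factor the quadratic: (x + 7)(x - 5)
Result: (x - 7)(x + 7)(x - 5)


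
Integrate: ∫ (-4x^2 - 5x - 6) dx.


Reverse power rule on each term:
  ∫ -4x^2 dx = -(4/3)x^3
  ∫ -5x dx = -(5/2)x^2
  ∫ -6 dx = -6x
F(x) = -(4/3)x^3 - (5/2)x^2 - 6x + C


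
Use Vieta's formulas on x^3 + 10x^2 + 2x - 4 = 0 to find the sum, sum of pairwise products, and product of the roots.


Monic cubic x^3+bx^2+cx+d=0: sum=-b, pairwise sum=c, product=-d.
b=10, c=2, d=-4
r1+r2+r3 = -10
r1r2+r1r3+r2r3 = 2
r1r2r3 = 4


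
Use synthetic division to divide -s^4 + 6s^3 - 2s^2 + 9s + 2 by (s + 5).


Synthetic division with c = -5. Coefficients: -1, 6, -2, 9, 2
Bring down -1.
  -1 * -5 = 5; 5 + 6 = 11
  11 * -5 = -55; -55 - 2 = -57
  -57 * -5 = 285; 285 + 9 = 294
  294 * -5 = -1470; -1470 + 2 = -1468
Quotient: -s^3 + 11s^2 - 57s + 294, Remainder: -1468


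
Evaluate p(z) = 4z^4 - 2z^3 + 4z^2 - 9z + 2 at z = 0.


Using direct substitution:
  4 * (0)^4 = 0
  -2 * (0)^3 = 0
  4 * (0)^2 = 0
  -9 * (0)^1 = 0
  constant: 2
Sum = 0 + 0 + 0 + 0 + 2 = 2


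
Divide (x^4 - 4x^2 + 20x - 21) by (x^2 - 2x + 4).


(x^4 - 4x^2 + 20x - 21) / (x^2 - 2x + 4)
Step 1: x^2 * (x^2 - 2x + 4) = x^4 - 2x^3 + 4x^2; subtract.
Step 2: 2x * (x^2 - 2x + 4) = 2x^3 - 4x^2 + 8x; subtract.
Step 3: -4 * (x^2 - 2x + 4) = -4x^2 + 8x - 16; subtract.
Quotient: x^2 + 2x - 4, Remainder: 4x - 5


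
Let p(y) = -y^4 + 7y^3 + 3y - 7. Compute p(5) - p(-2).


p(5) = 258
p(-2) = -85
p(5) - p(-2) = 258 + 85 = 343


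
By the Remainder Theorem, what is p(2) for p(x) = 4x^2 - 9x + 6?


By the Remainder Theorem, the remainder equals p(2):
  4*(2)^2 = 16
  -9*(2)^1 = -18
  constant: 6
Sum: 16 - 18 + 6 = 4


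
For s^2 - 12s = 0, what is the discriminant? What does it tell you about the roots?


D = b^2 - 4ac = (-12)^2 - 4(1)(0) = 144 = 144
Since D > 0: two distinct rational roots


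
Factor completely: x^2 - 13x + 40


Roots satisfy r1 + r2 = -b/a = 13 and r1*r2 = c/a = 40.
So r1 = 5, r2 = 8.
x^2 - 13x + 40 = (x - r1)(x - r2) = (x - 5)(x - 8)


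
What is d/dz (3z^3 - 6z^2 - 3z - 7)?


Apply the power rule term by term:
  d/dz(3z^3) = 9z^2
  d/dz(-6z^2) = -12z
  d/dz(-3z) = -3
  d/dz(-7) = 0
p'(z) = 9z^2 - 12z - 3


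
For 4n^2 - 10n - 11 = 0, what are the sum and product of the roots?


For an^2+bn+c=0: sum = -b/a, product = c/a.
a=4, b=-10, c=-11
Sum = -(-10)/4 = 5/2
Product = (-11)/4 = -11/4


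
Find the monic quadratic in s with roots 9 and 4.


p(s) = (s - 9)(s - 4)
Expand: s^2 - 13s + 36


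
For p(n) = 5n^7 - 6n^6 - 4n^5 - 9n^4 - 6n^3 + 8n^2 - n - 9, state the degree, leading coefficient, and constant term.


Highest power of n is 7, with coefficient 5. Constant term is -9.
Degree = 7, leading coefficient = 5, constant term = -9


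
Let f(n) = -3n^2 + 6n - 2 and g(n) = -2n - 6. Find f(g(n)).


Substitute g(n) into f:
f(g(n)) = -3*(-2n - 6)^2 + 6*(-2n - 6) + (-2)
(-2n - 6)^2 = 4n^2 + 24n + 36
Expand and combine: -12n^2 - 84n - 146


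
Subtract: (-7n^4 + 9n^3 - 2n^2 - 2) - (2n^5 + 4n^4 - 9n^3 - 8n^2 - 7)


Distribute the minus sign:
  (-7n^4 + 9n^3 - 2n^2 - 2)
- (2n^5 + 4n^4 - 9n^3 - 8n^2 - 7)
Negate second polynomial: -2n^5 - 4n^4 + 9n^3 + 8n^2 + 7
Add: -2n^5 - 11n^4 + 18n^3 + 6n^2 + 5


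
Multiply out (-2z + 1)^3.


Expand (-2z + 1)^3 by repeated multiplication:
  (-2z + 1)^2 = 4z^2 - 4z + 1
= -8z^3 + 12z^2 - 6z + 1


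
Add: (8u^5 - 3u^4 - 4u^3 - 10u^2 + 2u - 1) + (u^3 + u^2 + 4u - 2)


Align terms by degree and add:
  8u^5 - 3u^4 - 4u^3 - 10u^2 + 2u - 1
+ u^3 + u^2 + 4u - 2
= 8u^5 - 3u^4 - 3u^3 - 9u^2 + 6u - 3


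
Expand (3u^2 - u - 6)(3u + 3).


Distribute each term of the first polynomial:
  (3u^2)(3u + 3) = 9u^3 + 9u^2
  (-u)(3u + 3) = -3u^2 - 3u
  (-6)(3u + 3) = -18u - 18
Sum: 9u^3 + 6u^2 - 21u - 18


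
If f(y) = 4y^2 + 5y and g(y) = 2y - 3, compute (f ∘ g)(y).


Substitute g(y) into f:
f(g(y)) = 4*(2y - 3)^2 + 5*(2y - 3)
(2y - 3)^2 = 4y^2 - 12y + 9
Expand and combine: 16y^2 - 38y + 21


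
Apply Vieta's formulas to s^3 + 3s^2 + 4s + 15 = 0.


Monic cubic s^3+bs^2+cs+d=0: sum=-b, pairwise sum=c, product=-d.
b=3, c=4, d=15
r1+r2+r3 = -3
r1r2+r1r3+r2r3 = 4
r1r2r3 = -15


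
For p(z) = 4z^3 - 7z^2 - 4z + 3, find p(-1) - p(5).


p(-1) = -4
p(5) = 308
p(-1) - p(5) = -4 - 308 = -312


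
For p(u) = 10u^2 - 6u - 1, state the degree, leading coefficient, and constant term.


Highest power of u is 2, with coefficient 10. Constant term is -1.
Degree = 2, leading coefficient = 10, constant term = -1


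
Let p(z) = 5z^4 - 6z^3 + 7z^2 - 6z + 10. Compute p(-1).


Using direct substitution:
  5 * (-1)^4 = 5
  -6 * (-1)^3 = 6
  7 * (-1)^2 = 7
  -6 * (-1)^1 = 6
  constant: 10
Sum = 5 + 6 + 7 + 6 + 10 = 34


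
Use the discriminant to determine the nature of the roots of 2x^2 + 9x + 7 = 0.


D = b^2 - 4ac = (9)^2 - 4(2)(7) = 81 - 56 = 25
Since D > 0: two distinct rational roots


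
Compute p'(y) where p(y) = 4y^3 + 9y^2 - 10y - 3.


Apply the power rule term by term:
  d/dy(4y^3) = 12y^2
  d/dy(9y^2) = 18y
  d/dy(-10y) = -10
  d/dy(-3) = 0
p'(y) = 12y^2 + 18y - 10


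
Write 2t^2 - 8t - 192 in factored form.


Roots satisfy r1 + r2 = -b/a = 4 and r1*r2 = c/a = -96.
So r1 = 12, r2 = -8.
2t^2 - 8t - 192 = 2(t - r1)(t - r2) = 2(t - 12)(t + 8)


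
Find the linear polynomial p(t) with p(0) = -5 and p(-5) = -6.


p(t) = mt + b. Using p(0)=-5, p(-5)=-6:
m = (-5 + 6)/(0 + 5) = 1/5 = 1/5
b = -5 - m*(0) = -5 = -5
p(t) = (1/5)t - 5


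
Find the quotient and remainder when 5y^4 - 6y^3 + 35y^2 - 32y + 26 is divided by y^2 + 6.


(5y^4 - 6y^3 + 35y^2 - 32y + 26) / (y^2 + 6)
Step 1: 5y^2 * (y^2 + 6) = 5y^4 + 30y^2; subtract.
Step 2: -6y * (y^2 + 6) = -6y^3 - 36y; subtract.
Step 3: 5 * (y^2 + 6) = 5y^2 + 30; subtract.
Quotient: 5y^2 - 6y + 5, Remainder: 4y - 4


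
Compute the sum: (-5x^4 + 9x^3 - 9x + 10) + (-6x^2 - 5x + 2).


Align terms by degree and add:
  -5x^4 + 9x^3 - 9x + 10
  -6x^2 - 5x + 2
= -5x^4 + 9x^3 - 6x^2 - 14x + 12


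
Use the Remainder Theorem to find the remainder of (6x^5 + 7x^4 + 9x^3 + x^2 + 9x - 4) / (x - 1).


By the Remainder Theorem, the remainder equals p(1):
  6*(1)^5 = 6
  7*(1)^4 = 7
  9*(1)^3 = 9
  1*(1)^2 = 1
  9*(1)^1 = 9
  constant: -4
Sum: 6 + 7 + 9 + 1 + 9 - 4 = 28


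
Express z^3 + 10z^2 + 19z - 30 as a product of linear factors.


Try integer roots (divisors of -30). z=-6: p(-6)=0.
Divide out (z + 6): quotient is z^2 + 4z - 5.
Factor the quadratic: (z - 1)(z + 5)
Result: (z + 6)(z - 1)(z + 5)


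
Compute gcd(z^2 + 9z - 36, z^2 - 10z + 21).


Factor each:
  z^2 + 9z - 36 = (z - 3)(z + 12)
  z^2 - 10z + 21 = (z - 3)(z - 7)
Common monic factor: z - 3


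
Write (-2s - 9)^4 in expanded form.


Expand (-2s - 9)^4 by repeated multiplication:
  (-2s - 9)^2 = 4s^2 + 36s + 81
  (-2s - 9)^3 = -8s^3 - 108s^2 - 486s - 729
= 16s^4 + 288s^3 + 1944s^2 + 5832s + 6561


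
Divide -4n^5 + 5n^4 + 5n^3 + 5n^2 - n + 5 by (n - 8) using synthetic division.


Synthetic division with c = 8. Coefficients: -4, 5, 5, 5, -1, 5
Bring down -4.
  -4 * 8 = -32; -32 + 5 = -27
  -27 * 8 = -216; -216 + 5 = -211
  -211 * 8 = -1688; -1688 + 5 = -1683
  -1683 * 8 = -13464; -13464 - 1 = -13465
  -13465 * 8 = -107720; -107720 + 5 = -107715
Quotient: -4n^4 - 27n^3 - 211n^2 - 1683n - 13465, Remainder: -107715


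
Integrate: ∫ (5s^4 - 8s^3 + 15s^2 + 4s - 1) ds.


Reverse power rule on each term:
  ∫ 5s^4 ds = s^5
  ∫ -8s^3 ds = -2s^4
  ∫ 15s^2 ds = 5s^3
  ∫ 4s ds = 2s^2
  ∫ -1 ds = -s
F(s) = s^5 - 2s^4 + 5s^3 + 2s^2 - s + C


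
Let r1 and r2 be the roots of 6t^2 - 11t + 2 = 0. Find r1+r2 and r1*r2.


For at^2+bt+c=0: sum = -b/a, product = c/a.
a=6, b=-11, c=2
Sum = -(-11)/6 = 11/6
Product = (2)/6 = 1/3


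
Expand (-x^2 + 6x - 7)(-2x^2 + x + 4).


Distribute each term of the first polynomial:
  (-x^2)(-2x^2 + x + 4) = 2x^4 - x^3 - 4x^2
  (6x)(-2x^2 + x + 4) = -12x^3 + 6x^2 + 24x
  (-7)(-2x^2 + x + 4) = 14x^2 - 7x - 28
Sum: 2x^4 - 13x^3 + 16x^2 + 17x - 28


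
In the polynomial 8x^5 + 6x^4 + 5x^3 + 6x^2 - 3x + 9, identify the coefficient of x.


Read off the coefficient of x: -3


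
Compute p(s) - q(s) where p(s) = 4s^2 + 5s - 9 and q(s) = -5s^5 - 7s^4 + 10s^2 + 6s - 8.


Distribute the minus sign:
  (4s^2 + 5s - 9)
- (-5s^5 - 7s^4 + 10s^2 + 6s - 8)
Negate second polynomial: 5s^5 + 7s^4 - 10s^2 - 6s + 8
Add: 5s^5 + 7s^4 - 6s^2 - s - 1
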